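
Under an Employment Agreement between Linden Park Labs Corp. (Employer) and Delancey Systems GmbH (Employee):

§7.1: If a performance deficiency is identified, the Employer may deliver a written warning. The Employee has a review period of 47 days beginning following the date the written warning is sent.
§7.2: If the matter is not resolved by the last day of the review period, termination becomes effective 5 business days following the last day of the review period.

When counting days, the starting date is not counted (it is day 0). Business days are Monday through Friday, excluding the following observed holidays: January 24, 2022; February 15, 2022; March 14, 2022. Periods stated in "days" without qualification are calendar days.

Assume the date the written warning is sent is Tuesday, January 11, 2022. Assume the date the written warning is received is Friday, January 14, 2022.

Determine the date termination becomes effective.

March 4, 2022

Adding 47 calendar days to January 11, 2022 gives February 27, 2022, which is the last day of the review period.
From Sunday, February 27, 2022, 5 business days (Feb 28, Mar 1, Mar 2, Mar 3, Mar 4, skipping weekends) brings us to Friday, March 4, 2022, which is the date termination becomes effective.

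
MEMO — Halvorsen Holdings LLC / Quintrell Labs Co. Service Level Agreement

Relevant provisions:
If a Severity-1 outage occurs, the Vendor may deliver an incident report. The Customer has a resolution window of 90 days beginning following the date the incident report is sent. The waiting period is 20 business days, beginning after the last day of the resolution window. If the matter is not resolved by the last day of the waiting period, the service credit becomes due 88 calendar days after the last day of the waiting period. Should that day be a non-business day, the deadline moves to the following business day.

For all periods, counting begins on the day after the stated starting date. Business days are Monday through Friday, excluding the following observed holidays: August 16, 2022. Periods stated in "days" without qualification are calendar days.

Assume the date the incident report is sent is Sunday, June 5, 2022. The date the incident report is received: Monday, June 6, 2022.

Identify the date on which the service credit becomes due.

The last day of the resolution window: June 5, 2022 + 90 days = September 3, 2022.
The last day of the waiting period: counting 20 business days from Saturday, September 3, 2022 (Sep 5, Sep 6, Sep 7, Sep 8, …, Sep 28, Sep 29, Sep 30, skipping weekends) reaches Friday, September 30, 2022.
Adding 88 calendar days to September 30, 2022 gives December 27, 2022, which is the date on which the service credit becomes due. December 27, 2022 is a Tuesday and is not a listed holiday, so no roll-forward applies.

December 27, 2022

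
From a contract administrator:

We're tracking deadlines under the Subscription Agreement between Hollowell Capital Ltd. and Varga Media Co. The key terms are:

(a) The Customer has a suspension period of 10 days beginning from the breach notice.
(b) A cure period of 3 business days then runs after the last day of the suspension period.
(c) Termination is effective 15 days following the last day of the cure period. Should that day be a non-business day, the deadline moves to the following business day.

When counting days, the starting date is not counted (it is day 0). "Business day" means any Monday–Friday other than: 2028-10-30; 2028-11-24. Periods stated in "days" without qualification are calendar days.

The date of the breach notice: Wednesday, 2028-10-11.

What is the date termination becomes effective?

The last day of the suspension period: 2028-10-11 + 10 days = 2028-10-21.
The last day of the cure period: 3 business days after Saturday, 2028-10-21, skipping weekends — Oct 23, Oct 24, Oct 25 — lands on Wednesday, 2028-10-25.
The date termination becomes effective: 15 calendar days after 2028-10-25 is 2028-11-09. 2028-11-09 is a Thursday and is not a listed holiday, so no roll-forward applies.

2028-11-09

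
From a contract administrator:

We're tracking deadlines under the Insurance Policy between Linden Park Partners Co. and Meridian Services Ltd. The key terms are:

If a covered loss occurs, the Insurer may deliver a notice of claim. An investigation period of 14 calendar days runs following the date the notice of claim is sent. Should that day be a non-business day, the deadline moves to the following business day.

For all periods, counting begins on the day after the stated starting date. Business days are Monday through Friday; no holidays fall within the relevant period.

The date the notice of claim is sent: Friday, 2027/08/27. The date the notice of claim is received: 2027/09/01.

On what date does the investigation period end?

Adding 14 calendar days to 2027/08/27 gives 2027/09/10, which is the last day of the investigation period. 2027/09/10 is a Friday, so no roll-forward applies.

2027/09/10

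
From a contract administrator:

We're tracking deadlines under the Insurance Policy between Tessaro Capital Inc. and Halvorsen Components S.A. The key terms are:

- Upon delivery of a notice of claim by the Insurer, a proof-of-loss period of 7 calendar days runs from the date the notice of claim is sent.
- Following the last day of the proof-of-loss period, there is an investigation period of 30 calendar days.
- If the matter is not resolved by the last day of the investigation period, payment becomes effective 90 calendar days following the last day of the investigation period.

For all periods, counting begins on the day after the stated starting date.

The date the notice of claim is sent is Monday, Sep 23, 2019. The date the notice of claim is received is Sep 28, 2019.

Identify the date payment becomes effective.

Jan 28, 2020

Adding 7 calendar days to Sep 23, 2019 gives Sep 30, 2019, which is the last day of the proof-of-loss period.
The last day of the investigation period: 30 calendar days after Sep 30, 2019 is Oct 30, 2019.
The date payment becomes effective: 90 calendar days after Oct 30, 2019 is Jan 28, 2020.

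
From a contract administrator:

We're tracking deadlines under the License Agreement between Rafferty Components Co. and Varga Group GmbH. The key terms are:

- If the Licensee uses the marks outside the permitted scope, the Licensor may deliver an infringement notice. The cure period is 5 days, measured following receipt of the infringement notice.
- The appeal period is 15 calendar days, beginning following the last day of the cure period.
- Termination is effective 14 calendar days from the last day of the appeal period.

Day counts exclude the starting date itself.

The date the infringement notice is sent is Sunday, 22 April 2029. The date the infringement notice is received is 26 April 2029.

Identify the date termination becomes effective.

The last day of the cure period: 5 calendar days after 26 April 2029 is 1 May 2029.
Adding 15 calendar days to 1 May 2029 gives 16 May 2029, which is the last day of the appeal period.
The date termination becomes effective: 16 May 2029 + 14 days = 30 May 2029.

30 May 2029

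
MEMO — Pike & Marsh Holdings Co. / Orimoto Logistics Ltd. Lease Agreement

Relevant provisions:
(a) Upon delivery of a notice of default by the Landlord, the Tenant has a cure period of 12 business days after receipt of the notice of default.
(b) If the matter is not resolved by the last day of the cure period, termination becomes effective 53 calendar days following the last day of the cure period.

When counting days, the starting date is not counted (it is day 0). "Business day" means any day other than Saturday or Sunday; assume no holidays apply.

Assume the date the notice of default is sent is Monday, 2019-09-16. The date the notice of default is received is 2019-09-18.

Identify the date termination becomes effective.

2019-11-26

The last day of the cure period: 12 business days after Wednesday, 2019-09-18, skipping weekends — Sep 19, Sep 20, Sep 23, Sep 24, …, Oct 2, Oct 3, Oct 4 — lands on Friday, 2019-10-04.
The date termination becomes effective: 2019-10-04 + 53 days = 2019-11-26.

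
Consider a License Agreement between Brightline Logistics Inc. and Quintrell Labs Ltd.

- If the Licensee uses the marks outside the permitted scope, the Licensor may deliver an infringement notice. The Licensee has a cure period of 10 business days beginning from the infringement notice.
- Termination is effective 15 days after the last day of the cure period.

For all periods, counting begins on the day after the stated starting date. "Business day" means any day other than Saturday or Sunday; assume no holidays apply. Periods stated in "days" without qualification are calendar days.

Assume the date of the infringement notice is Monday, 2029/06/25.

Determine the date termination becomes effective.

The last day of the cure period: 10 business days after Monday, 2029/06/25, skipping weekends — Jun 26, Jun 27, Jun 28, Jun 29, Jul 2, Jul 3, Jul 4, Jul 5, Jul 6, Jul 9 — lands on Monday, 2029/07/09.
The date termination becomes effective: 15 calendar days after 2029/07/09 is 2029/07/24.

2029/07/24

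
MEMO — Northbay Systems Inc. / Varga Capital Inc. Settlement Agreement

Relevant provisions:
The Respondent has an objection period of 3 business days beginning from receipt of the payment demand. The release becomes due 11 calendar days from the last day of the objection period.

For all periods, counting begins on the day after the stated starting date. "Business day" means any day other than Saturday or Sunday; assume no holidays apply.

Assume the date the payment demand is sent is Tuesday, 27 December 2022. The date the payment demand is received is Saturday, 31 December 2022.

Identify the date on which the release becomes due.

The last day of the objection period: 3 business days after Saturday, 31 December 2022, skipping weekends — Jan 2, Jan 3, Jan 4 — lands on Wednesday, 4 January 2023.
Adding 11 calendar days to 4 January 2023 gives 15 January 2023, which is the date on which the release becomes due.

15 January 2023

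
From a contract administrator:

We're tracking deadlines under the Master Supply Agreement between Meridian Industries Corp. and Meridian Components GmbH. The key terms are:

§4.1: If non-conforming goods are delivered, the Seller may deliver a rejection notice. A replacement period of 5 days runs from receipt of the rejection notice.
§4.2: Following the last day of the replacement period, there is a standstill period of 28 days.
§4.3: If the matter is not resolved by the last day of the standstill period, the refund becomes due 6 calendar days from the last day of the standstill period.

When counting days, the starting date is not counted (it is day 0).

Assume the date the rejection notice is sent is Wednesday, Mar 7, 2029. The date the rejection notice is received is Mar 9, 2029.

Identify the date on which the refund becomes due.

Apr 17, 2029

The last day of the replacement period: 5 calendar days after Mar 9, 2029 is Mar 14, 2029.
Adding 28 calendar days to Mar 14, 2029 gives Apr 11, 2029, which is the last day of the standstill period.
Adding 6 calendar days to Apr 11, 2029 gives Apr 17, 2029, which is the date on which the refund becomes due.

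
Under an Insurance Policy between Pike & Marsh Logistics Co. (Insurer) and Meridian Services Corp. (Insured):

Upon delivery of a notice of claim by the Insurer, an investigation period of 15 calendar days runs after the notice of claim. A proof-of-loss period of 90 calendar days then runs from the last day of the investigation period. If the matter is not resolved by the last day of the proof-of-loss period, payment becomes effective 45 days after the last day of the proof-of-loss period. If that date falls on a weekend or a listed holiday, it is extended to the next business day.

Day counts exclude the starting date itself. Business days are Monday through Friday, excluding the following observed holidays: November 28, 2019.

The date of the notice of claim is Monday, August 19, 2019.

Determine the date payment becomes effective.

The last day of the investigation period: August 19, 2019 + 15 days = September 3, 2019.
The last day of the proof-of-loss period: September 3, 2019 + 90 days = December 2, 2019.
Adding 45 calendar days to December 2, 2019 gives January 16, 2020, which is the date payment becomes effective. January 16, 2020 is a Thursday and is not a listed holiday, so no roll-forward applies.

January 16, 2020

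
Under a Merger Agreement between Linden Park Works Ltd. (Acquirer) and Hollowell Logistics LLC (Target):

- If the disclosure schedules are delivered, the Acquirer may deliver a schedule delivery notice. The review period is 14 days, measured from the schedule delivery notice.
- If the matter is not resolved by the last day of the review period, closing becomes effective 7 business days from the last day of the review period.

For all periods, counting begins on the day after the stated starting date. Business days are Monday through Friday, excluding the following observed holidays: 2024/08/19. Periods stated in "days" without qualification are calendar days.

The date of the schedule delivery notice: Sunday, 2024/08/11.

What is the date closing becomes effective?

2024/09/03

Adding 14 calendar days to 2024/08/11 gives 2024/08/25, which is the last day of the review period.
The date closing becomes effective: 7 business days after Sunday, 2024/08/25, skipping weekends — Aug 26, Aug 27, Aug 28, Aug 29, Aug 30, Sep 2, Sep 3 — lands on Tuesday, 2024/09/03.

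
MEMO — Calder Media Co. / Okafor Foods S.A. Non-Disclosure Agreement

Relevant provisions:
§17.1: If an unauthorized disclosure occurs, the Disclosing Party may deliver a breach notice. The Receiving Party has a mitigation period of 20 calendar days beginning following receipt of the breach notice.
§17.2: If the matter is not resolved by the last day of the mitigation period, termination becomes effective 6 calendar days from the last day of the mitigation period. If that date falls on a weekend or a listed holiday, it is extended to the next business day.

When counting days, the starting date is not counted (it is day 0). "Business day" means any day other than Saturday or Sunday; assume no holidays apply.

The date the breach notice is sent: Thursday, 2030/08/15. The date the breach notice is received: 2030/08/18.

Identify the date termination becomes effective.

2030/09/13

The last day of the mitigation period: 20 calendar days after 2030/08/18 is 2030/09/07.
The date termination becomes effective: 2030/09/07 + 6 days = 2030/09/13. 2030/09/13 is a Friday, so no roll-forward applies.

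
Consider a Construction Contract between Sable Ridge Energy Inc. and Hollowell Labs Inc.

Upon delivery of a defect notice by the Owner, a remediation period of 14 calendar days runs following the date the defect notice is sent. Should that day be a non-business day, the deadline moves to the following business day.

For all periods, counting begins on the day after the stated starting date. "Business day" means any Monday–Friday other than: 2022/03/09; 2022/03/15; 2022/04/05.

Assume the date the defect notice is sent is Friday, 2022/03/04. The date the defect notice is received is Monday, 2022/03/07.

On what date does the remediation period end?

2022/03/18

Adding 14 calendar days to 2022/03/04 gives 2022/03/18, which is the last day of the remediation period. 2022/03/18 is a Friday and is not a listed holiday, so no roll-forward applies.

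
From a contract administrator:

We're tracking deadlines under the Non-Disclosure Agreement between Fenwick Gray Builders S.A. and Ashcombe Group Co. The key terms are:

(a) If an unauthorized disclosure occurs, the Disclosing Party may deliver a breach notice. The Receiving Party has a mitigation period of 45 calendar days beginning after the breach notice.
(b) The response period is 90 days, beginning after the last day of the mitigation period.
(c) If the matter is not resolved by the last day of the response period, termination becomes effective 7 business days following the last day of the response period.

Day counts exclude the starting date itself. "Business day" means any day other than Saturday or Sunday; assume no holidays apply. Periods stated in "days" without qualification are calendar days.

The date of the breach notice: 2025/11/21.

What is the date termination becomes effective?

2026/04/14

Adding 45 calendar days to 2025/11/21 gives 2026/01/05, which is the last day of the mitigation period.
The last day of the response period: 90 calendar days after 2026/01/05 is 2026/04/05.
The date termination becomes effective: counting 7 business days from Sunday, 2026/04/05 (Apr 6, Apr 7, Apr 8, Apr 9, Apr 10, Apr 13, Apr 14, skipping weekends) reaches Tuesday, 2026/04/14.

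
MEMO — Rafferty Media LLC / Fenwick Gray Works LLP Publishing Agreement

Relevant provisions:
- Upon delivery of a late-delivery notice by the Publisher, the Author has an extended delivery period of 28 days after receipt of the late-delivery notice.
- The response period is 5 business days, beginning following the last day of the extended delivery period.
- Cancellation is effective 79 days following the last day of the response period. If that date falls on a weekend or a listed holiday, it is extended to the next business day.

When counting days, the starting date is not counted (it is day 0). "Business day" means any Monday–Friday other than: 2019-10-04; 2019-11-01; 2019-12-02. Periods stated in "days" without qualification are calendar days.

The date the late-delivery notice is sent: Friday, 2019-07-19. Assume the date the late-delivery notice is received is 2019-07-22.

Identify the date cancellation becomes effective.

2019-11-13

Adding 28 calendar days to 2019-07-22 gives 2019-08-19, which is the last day of the extended delivery period.
The last day of the response period: 5 business days after Monday, 2019-08-19, skipping weekends — Aug 20, Aug 21, Aug 22, Aug 23, Aug 26 — lands on Monday, 2019-08-26.
The date cancellation becomes effective: 2019-08-26 + 79 days = 2019-11-13. 2019-11-13 is a Wednesday and is not a listed holiday, so no roll-forward applies.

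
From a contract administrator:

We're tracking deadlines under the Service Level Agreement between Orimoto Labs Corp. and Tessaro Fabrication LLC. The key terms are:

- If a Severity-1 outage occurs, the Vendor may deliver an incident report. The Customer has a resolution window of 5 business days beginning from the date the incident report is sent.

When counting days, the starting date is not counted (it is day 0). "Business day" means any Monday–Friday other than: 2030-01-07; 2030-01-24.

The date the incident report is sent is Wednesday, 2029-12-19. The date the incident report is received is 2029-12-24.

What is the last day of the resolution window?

The last day of the resolution window: 5 business days after Wednesday, 2029-12-19, skipping weekends — Dec 20, Dec 21, Dec 24, Dec 25, Dec 26 — lands on Wednesday, 2029-12-26.

2029-12-26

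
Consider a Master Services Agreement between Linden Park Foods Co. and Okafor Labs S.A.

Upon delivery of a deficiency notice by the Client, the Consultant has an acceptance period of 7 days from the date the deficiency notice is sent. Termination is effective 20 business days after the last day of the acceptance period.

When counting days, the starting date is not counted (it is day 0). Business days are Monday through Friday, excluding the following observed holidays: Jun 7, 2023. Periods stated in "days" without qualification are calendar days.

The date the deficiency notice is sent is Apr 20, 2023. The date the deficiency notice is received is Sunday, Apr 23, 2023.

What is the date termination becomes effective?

The last day of the acceptance period: Apr 20, 2023 + 7 days = Apr 27, 2023.
From Thursday, Apr 27, 2023, 20 business days (Apr 28, May 1, May 2, May 3, …, May 23, May 24, May 25, skipping weekends) brings us to Thursday, May 25, 2023, which is the date termination becomes effective.

May 25, 2023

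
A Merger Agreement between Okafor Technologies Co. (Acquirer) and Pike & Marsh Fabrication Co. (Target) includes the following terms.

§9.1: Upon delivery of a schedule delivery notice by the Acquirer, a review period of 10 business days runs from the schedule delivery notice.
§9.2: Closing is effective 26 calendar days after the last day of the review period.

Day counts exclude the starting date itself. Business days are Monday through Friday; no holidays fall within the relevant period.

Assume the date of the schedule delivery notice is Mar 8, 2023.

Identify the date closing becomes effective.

Apr 17, 2023

From Wednesday, Mar 8, 2023, 10 business days (Mar 9, Mar 10, Mar 13, Mar 14, Mar 15, Mar 16, Mar 17, Mar 20, Mar 21, Mar 22, skipping weekends) brings us to Wednesday, Mar 22, 2023, which is the last day of the review period.
The date closing becomes effective: Mar 22, 2023 + 26 days = Apr 17, 2023.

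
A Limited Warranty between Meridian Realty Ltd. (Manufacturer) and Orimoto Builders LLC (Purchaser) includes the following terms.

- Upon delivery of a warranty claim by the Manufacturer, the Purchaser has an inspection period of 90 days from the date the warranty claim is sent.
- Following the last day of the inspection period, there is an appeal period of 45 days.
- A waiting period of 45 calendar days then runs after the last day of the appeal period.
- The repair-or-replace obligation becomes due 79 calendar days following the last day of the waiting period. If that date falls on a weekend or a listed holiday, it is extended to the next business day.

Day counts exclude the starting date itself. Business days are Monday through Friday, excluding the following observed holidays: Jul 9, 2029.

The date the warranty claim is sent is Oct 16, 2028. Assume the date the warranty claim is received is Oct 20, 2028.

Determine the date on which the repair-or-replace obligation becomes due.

Adding 90 calendar days to Oct 16, 2028 gives Jan 14, 2029, which is the last day of the inspection period.
The last day of the appeal period: Jan 14, 2029 + 45 days = Feb 28, 2029.
The last day of the waiting period: 45 calendar days after Feb 28, 2029 is Apr 14, 2029.
The date on which the repair-or-replace obligation becomes due: Apr 14, 2029 + 79 days = Jul 2, 2029. Jul 2, 2029 is a Monday and is not a listed holiday, so no roll-forward applies.

Jul 2, 2029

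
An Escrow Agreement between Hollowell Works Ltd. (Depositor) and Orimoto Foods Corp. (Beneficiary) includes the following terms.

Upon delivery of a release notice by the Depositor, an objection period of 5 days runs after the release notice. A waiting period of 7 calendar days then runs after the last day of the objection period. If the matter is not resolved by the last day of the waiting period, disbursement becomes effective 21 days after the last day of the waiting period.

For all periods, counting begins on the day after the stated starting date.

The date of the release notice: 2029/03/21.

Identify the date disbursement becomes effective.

Adding 5 calendar days to 2029/03/21 gives 2029/03/26, which is the last day of the objection period.
The last day of the waiting period: 7 calendar days after 2029/03/26 is 2029/04/02.
The date disbursement becomes effective: 2029/04/02 + 21 days = 2029/04/23.

2029/04/23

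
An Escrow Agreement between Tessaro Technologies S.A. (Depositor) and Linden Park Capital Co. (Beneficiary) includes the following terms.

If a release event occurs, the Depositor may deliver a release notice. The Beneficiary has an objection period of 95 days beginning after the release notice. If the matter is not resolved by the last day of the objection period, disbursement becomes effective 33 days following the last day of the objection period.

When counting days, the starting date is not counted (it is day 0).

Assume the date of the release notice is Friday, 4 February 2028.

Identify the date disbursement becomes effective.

11 June 2028

Adding 95 calendar days to 4 February 2028 gives 9 May 2028, which is the last day of the objection period.
Adding 33 calendar days to 9 May 2028 gives 11 June 2028, which is the date disbursement becomes effective.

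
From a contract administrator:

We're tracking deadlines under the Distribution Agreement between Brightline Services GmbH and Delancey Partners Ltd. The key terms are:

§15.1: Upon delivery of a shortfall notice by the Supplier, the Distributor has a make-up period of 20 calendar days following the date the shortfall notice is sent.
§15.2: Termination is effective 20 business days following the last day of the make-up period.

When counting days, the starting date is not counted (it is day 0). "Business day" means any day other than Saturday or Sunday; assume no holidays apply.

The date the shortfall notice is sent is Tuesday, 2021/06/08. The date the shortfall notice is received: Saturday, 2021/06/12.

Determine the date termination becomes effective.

Adding 20 calendar days to 2021/06/08 gives 2021/06/28, which is the last day of the make-up period.
The date termination becomes effective: counting 20 business days from Monday, 2021/06/28 (Jun 29, Jun 30, Jul 1, Jul 2, …, Jul 22, Jul 23, Jul 26, skipping weekends) reaches Monday, 2021/07/26.

2021/07/26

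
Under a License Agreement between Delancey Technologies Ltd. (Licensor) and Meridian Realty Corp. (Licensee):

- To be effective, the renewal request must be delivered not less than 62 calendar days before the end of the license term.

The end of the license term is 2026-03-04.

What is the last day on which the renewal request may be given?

2026-03-04 minus 62 days is 2026-01-01.

2026-01-01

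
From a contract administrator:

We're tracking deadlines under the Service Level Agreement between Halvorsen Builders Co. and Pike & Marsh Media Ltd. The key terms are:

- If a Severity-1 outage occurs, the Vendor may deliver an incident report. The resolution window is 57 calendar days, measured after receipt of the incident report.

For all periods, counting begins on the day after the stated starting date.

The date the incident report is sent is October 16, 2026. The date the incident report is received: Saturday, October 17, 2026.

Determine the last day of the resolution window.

December 13, 2026

The last day of the resolution window: 57 calendar days after October 17, 2026 is December 13, 2026.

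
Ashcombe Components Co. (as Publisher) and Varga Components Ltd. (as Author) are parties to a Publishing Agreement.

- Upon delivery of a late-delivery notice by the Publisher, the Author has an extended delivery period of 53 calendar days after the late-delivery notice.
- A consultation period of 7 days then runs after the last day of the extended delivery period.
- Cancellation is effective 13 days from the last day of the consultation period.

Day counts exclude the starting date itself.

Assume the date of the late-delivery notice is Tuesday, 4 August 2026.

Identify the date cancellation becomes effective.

The last day of the extended delivery period: 53 calendar days after 4 August 2026 is 26 September 2026.
The last day of the consultation period: 7 calendar days after 26 September 2026 is 3 October 2026.
The date cancellation becomes effective: 13 calendar days after 3 October 2026 is 16 October 2026.

16 October 2026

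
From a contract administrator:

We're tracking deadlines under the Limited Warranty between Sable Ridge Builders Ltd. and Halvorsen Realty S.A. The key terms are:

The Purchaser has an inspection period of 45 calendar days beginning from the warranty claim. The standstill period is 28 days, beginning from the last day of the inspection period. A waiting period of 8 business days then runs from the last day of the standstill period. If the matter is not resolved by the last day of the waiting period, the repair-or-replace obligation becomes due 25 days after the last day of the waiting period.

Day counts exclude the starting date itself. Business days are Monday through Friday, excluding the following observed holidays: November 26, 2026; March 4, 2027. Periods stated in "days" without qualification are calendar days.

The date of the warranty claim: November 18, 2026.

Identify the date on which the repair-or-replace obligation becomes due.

The last day of the inspection period: 45 calendar days after November 18, 2026 is January 2, 2027.
The last day of the standstill period: 28 calendar days after January 2, 2027 is January 30, 2027.
From Saturday, January 30, 2027, 8 business days (Feb 1, Feb 2, Feb 3, Feb 4, Feb 5, Feb 8, Feb 9, Feb 10, skipping weekends) brings us to Wednesday, February 10, 2027, which is the last day of the waiting period.
The date on which the repair-or-replace obligation becomes due: February 10, 2027 + 25 days = March 7, 2027.

March 7, 2027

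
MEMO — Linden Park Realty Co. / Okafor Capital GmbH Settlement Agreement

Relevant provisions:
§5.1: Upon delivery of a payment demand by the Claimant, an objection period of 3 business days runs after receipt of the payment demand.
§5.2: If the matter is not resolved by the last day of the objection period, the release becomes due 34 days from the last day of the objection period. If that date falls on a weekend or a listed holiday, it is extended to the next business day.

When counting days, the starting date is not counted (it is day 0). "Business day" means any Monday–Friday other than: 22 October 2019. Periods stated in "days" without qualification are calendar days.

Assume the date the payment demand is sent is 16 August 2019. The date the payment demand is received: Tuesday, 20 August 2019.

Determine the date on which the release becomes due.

26 September 2019

The last day of the objection period: counting 3 business days from Tuesday, 20 August 2019 (Aug 21, Aug 22, Aug 23, skipping weekends) reaches Friday, 23 August 2019.
The date on which the release becomes due: 23 August 2019 + 34 days = 26 September 2019. 26 September 2019 is a Thursday and is not a listed holiday, so no roll-forward applies.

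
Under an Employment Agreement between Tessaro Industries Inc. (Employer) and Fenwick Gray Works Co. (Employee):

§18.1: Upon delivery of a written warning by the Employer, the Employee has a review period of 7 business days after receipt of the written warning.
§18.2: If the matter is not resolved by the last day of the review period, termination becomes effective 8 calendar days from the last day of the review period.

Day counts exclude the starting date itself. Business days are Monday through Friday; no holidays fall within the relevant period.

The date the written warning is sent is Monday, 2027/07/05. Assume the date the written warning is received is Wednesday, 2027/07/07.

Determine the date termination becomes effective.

From Wednesday, 2027/07/07, 7 business days (Jul 8, Jul 9, Jul 12, Jul 13, Jul 14, Jul 15, Jul 16, skipping weekends) brings us to Friday, 2027/07/16, which is the last day of the review period.
The date termination becomes effective: 2027/07/16 + 8 days = 2027/07/24.

2027/07/24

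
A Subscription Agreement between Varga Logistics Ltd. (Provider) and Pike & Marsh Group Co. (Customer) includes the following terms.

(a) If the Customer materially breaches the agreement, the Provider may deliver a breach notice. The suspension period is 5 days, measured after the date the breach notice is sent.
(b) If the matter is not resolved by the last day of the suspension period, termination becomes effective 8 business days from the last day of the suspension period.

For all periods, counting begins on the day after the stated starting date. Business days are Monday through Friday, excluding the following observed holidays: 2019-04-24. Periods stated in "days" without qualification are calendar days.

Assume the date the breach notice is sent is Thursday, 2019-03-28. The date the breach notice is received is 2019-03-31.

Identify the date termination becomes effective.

2019-04-12

The last day of the suspension period: 2019-03-28 + 5 days = 2019-04-02.
The date termination becomes effective: counting 8 business days from Tuesday, 2019-04-02 (Apr 3, Apr 4, Apr 5, Apr 8, Apr 9, Apr 10, Apr 11, Apr 12, skipping weekends) reaches Friday, 2019-04-12.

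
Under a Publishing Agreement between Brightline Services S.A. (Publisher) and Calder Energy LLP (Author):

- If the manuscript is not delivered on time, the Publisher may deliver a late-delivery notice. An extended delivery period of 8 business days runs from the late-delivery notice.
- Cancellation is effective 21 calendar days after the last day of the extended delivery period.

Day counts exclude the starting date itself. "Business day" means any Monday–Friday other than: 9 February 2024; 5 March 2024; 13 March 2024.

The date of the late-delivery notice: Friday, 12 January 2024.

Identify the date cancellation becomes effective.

The last day of the extended delivery period: counting 8 business days from Friday, 12 January 2024 (Jan 15, Jan 16, Jan 17, Jan 18, Jan 19, Jan 22, Jan 23, Jan 24, skipping weekends) reaches Wednesday, 24 January 2024.
The date cancellation becomes effective: 24 January 2024 + 21 days = 14 February 2024.

14 February 2024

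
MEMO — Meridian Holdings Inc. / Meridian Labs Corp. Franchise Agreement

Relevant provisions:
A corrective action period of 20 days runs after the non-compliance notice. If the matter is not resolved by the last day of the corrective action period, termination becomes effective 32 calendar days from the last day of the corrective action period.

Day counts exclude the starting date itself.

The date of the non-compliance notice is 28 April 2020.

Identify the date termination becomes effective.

19 June 2020

Adding 20 calendar days to 28 April 2020 gives 18 May 2020, which is the last day of the corrective action period.
Adding 32 calendar days to 18 May 2020 gives 19 June 2020, which is the date termination becomes effective.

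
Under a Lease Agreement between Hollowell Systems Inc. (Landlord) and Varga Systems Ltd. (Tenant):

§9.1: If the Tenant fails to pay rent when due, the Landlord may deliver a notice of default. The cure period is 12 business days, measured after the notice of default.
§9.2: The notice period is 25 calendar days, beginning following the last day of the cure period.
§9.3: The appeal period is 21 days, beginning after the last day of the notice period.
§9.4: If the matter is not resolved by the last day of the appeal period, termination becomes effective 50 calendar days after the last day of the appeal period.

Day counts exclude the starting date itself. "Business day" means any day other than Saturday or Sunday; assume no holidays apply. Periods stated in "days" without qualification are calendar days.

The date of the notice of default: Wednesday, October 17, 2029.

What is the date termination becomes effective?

February 6, 2030

From Wednesday, October 17, 2029, 12 business days (Oct 18, Oct 19, Oct 22, Oct 23, …, Oct 31, Nov 1, Nov 2, skipping weekends) brings us to Friday, November 2, 2029, which is the last day of the cure period.
The last day of the notice period: November 2, 2029 + 25 days = November 27, 2029.
Adding 21 calendar days to November 27, 2029 gives December 18, 2029, which is the last day of the appeal period.
Adding 50 calendar days to December 18, 2029 gives February 6, 2030, which is the date termination becomes effective.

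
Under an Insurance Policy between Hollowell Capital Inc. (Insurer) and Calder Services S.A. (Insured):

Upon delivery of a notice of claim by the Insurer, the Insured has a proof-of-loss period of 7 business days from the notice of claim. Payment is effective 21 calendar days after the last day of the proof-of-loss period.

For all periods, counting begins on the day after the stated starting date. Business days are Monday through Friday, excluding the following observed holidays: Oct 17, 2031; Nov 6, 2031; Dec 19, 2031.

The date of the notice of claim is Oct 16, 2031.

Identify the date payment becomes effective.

Nov 18, 2031

The last day of the proof-of-loss period: 7 business days after Thursday, Oct 16, 2031, skipping weekends and the listed holiday on Oct 17 — Oct 20, Oct 21, Oct 22, Oct 23, Oct 24, Oct 27, Oct 28 — lands on Tuesday, Oct 28, 2031.
The date payment becomes effective: 21 calendar days after Oct 28, 2031 is Nov 18, 2031.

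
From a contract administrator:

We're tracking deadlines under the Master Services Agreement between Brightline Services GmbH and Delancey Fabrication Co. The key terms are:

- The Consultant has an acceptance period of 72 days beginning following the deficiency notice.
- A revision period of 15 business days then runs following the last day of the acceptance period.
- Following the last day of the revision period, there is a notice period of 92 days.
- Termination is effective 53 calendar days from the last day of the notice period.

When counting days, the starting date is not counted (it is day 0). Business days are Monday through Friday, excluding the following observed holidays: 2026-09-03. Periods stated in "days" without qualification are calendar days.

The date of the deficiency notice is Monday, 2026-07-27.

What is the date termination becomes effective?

The last day of the acceptance period: 2026-07-27 + 72 days = 2026-10-07.
The last day of the revision period: counting 15 business days from Wednesday, 2026-10-07 (Oct 8, Oct 9, Oct 12, Oct 13, …, Oct 26, Oct 27, Oct 28, skipping weekends) reaches Wednesday, 2026-10-28.
The last day of the notice period: 92 calendar days after 2026-10-28 is 2027-01-28.
Adding 53 calendar days to 2027-01-28 gives 2027-03-22, which is the date termination becomes effective.

2027-03-22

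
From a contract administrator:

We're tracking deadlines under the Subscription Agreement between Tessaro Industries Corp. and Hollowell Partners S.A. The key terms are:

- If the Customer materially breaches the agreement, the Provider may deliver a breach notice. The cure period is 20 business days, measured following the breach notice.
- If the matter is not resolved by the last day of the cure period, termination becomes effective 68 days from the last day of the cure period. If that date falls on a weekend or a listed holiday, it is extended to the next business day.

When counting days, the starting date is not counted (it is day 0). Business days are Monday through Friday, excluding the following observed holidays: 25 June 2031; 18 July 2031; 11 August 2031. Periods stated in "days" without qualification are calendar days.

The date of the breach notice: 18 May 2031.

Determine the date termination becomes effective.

The last day of the cure period: 20 business days after Sunday, 18 May 2031, skipping weekends — May 19, May 20, May 21, May 22, …, Jun 11, Jun 12, Jun 13 — lands on Friday, 13 June 2031.
Adding 68 calendar days to 13 June 2031 gives 20 August 2031, which is the date termination becomes effective. 20 August 2031 is a Wednesday and is not a listed holiday, so no roll-forward applies.

20 August 2031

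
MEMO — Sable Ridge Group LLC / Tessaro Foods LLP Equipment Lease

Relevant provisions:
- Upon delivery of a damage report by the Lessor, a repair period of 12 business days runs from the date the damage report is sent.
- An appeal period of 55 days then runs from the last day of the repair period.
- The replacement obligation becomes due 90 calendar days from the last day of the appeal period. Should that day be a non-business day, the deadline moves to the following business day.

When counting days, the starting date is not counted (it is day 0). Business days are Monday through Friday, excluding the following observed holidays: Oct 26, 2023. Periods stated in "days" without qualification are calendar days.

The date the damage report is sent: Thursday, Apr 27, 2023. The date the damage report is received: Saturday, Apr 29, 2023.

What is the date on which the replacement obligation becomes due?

Oct 9, 2023

The last day of the repair period: 12 business days after Thursday, Apr 27, 2023, skipping weekends — Apr 28, May 1, May 2, May 3, …, May 11, May 12, May 15 — lands on Monday, May 15, 2023.
The last day of the appeal period: May 15, 2023 + 55 days = Jul 9, 2023.
The date on which the replacement obligation becomes due: 90 calendar days after Jul 9, 2023 is Oct 7, 2023. That falls on a Saturday, so it rolls to the next business day, Monday, Oct 9, 2023.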